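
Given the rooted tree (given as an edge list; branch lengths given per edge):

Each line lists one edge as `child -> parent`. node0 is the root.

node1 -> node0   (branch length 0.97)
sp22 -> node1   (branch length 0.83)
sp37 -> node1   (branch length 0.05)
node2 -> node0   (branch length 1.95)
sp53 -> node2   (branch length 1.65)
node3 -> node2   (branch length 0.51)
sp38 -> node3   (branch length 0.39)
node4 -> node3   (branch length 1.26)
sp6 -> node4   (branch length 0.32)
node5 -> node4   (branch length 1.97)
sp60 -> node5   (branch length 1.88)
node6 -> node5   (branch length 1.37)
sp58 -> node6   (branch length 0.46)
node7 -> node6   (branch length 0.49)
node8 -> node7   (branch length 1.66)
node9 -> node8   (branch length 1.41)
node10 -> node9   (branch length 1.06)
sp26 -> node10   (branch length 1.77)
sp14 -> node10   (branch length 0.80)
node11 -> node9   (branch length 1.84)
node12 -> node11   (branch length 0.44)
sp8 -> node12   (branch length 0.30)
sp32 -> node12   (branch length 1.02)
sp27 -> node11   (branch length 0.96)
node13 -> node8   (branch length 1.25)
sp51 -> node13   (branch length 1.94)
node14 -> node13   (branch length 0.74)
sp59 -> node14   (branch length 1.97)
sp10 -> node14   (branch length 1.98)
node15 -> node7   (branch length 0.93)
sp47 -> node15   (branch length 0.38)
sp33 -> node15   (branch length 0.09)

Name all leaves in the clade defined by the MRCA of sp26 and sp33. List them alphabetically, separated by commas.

sp10, sp14, sp26, sp27, sp32, sp33, sp47, sp51, sp59, sp8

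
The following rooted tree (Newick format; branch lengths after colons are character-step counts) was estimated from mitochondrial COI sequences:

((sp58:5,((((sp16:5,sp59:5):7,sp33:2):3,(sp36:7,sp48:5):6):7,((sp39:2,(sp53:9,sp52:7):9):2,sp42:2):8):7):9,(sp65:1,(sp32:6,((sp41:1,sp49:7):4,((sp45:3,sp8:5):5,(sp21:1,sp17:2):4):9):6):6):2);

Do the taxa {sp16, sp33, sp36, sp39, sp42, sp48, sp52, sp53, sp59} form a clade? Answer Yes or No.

Yes

The most recent common ancestor of these taxa subtends ((((sp16,sp59),sp33),(sp36,sp48)),((sp39,(sp53,sp52)),sp42)).
That clade has exactly 9 tips — every listed taxon and nothing else — so the group is monophyletic.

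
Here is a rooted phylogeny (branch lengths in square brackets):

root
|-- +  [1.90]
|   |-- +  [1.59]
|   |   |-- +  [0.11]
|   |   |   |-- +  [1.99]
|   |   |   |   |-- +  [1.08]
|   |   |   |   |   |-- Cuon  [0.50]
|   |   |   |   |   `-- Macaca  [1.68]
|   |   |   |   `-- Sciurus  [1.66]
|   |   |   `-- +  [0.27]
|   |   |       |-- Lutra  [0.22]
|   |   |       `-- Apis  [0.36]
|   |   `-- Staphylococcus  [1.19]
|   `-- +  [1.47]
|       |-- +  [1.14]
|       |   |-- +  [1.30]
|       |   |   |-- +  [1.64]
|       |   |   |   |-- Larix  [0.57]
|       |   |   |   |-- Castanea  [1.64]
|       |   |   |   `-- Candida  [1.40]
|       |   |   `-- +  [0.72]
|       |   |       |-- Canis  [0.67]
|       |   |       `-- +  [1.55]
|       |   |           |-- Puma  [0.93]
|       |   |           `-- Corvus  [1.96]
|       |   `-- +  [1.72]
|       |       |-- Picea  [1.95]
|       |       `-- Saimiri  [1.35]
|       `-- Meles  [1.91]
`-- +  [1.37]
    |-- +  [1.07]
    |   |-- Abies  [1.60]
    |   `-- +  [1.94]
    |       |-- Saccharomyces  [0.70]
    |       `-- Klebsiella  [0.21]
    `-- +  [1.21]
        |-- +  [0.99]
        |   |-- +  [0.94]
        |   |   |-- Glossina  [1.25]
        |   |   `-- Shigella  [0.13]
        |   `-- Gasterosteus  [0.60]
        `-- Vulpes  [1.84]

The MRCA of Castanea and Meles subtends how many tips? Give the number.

9

The MRCA of Castanea and Meles is the node subtending ((((Larix,Castanea,Candida),(Canis,(Puma,Corvus))),(Picea,Saimiri)),Meles).
That clade contains 9 terminal taxa: Candida, Canis, Castanea, Corvus, Larix, Meles, Picea, Puma, Saimiri.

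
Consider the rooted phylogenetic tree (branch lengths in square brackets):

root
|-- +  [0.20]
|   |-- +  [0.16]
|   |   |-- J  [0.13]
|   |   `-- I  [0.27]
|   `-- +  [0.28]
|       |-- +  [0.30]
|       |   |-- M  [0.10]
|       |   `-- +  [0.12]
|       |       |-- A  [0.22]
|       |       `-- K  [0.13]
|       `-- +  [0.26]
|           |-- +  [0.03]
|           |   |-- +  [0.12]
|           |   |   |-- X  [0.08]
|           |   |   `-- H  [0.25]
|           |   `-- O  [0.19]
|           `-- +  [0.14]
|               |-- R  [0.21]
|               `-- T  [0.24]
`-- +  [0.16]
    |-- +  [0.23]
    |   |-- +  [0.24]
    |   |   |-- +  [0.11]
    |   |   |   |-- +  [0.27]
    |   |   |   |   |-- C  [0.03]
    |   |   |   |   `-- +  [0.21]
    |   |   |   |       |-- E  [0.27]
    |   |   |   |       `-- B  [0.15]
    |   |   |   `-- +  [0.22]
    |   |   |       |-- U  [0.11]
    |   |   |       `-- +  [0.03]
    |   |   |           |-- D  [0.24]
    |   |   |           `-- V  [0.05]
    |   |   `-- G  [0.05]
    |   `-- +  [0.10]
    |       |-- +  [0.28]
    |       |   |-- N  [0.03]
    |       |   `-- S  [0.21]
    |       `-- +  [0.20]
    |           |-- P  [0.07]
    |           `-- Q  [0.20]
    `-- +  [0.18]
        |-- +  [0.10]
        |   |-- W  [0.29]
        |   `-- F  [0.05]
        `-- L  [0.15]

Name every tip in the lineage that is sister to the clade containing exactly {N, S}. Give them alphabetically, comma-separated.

The clade containing exactly {N, S} attaches to the tree at the node subtending ((N,S),(P,Q)).
The other lineage descending from that same node — the sister group — is (P,Q); its 2 tips in alphabetical order are the answer.

P, Q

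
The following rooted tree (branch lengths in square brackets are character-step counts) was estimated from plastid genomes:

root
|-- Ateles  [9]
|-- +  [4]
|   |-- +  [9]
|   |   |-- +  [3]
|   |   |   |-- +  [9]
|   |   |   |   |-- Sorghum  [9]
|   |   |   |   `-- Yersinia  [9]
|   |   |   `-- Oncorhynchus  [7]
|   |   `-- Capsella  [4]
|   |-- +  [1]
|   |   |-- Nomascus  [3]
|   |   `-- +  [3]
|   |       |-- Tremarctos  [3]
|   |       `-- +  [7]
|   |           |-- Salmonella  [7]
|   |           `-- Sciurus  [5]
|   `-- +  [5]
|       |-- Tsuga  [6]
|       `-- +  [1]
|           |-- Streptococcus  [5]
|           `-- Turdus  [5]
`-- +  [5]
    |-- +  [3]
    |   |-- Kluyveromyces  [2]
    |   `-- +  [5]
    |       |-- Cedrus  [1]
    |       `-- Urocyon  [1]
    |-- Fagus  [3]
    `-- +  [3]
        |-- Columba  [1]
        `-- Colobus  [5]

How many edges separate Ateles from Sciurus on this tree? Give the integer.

6

The MRCA of Ateles and Sciurus is the root of the tree.
From Ateles up to that node: 1 branch. From Sciurus up to the same node: 5 branches. Total: 1 + 5 = 6.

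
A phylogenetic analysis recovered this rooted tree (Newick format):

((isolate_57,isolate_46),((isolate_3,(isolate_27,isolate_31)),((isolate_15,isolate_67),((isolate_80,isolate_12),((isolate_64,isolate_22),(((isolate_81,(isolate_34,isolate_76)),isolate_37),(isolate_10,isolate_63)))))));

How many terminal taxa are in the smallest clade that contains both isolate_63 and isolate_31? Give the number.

The MRCA of isolate_63 and isolate_31 is the node subtending ((isolate_3,(isolate_27,isolate_31)),((isolate_15,isolate_67),((isolate_80,isolate_12),((isolate_64,isolate_22),(((isolate_81,(isolate_34,isolate_76)),isolate_37),(isolate_10,isolate_63)))))).
That clade contains 15 terminal taxa: isolate_10, isolate_12, isolate_15, isolate_22, isolate_27, isolate_3, isolate_31, isolate_34, isolate_37, isolate_63, isolate_64, isolate_67, isolate_76, isolate_80, isolate_81.

15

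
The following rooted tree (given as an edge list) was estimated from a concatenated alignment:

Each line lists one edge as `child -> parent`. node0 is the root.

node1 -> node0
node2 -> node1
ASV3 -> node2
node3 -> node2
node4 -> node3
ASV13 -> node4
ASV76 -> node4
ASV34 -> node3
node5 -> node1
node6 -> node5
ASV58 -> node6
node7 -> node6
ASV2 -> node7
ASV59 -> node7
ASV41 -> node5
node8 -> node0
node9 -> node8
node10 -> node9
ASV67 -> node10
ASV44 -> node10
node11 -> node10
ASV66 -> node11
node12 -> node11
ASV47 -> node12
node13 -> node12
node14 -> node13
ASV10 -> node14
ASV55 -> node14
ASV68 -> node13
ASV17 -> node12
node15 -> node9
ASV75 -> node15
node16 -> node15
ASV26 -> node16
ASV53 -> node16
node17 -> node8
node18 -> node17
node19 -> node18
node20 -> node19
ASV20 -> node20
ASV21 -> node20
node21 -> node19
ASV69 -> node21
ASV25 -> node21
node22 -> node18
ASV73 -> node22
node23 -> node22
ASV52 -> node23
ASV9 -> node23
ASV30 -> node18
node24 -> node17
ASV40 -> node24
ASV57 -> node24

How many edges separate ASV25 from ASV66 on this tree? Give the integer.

9

The MRCA of ASV25 and ASV66 is the node subtending (((ASV67,ASV44,(ASV66,(ASV47,((ASV10,ASV55),ASV68),ASV17))),(ASV75,(ASV26,ASV53))),((((ASV20,ASV21),(ASV69,ASV25)),(ASV73,(ASV52,ASV9)),ASV30),(ASV40,ASV57))).
From ASV25 up to that node: 5 branches. From ASV66 up to the same node: 4 branches. Total: 5 + 4 = 9.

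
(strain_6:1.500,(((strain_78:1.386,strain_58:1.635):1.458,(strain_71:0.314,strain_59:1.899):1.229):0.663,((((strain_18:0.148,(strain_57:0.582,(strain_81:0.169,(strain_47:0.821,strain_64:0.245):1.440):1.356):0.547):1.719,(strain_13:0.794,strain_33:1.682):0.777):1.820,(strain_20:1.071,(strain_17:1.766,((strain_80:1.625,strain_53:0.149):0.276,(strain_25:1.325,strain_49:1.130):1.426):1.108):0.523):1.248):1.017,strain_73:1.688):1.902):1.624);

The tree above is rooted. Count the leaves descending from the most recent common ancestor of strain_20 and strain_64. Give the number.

13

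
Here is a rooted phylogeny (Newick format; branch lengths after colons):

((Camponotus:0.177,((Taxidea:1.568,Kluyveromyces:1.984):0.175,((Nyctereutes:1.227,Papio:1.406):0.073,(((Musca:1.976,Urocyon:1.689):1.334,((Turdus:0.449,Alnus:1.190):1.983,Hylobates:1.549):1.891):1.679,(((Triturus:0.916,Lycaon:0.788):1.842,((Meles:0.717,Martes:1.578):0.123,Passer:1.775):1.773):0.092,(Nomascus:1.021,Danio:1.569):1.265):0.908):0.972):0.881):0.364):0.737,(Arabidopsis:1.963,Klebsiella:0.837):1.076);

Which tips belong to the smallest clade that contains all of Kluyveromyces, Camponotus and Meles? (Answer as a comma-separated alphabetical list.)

Tracing Kluyveromyces: it sits inside (Taxidea,Kluyveromyces).
Tracing Camponotus: it sits inside (Camponotus,((Taxidea,Kluyveromyces),((Nyctereutes,Papio),(((Musca,Urocyon),((Turdus,Alnus),Hylobates)),(((Triturus,Lycaon),((Meles,Martes),Passer)),(Nomascus,Danio)))))).
Tracing Meles: it sits inside (Meles,Martes).
The smallest clade enclosing all 3 is (Camponotus,((Taxidea,Kluyveromyces),((Nyctereutes,Papio),(((Musca,Urocyon),((Turdus,Alnus),Hylobates)),(((Triturus,Lycaon),((Meles,Martes),Passer)),(Nomascus,Danio)))))); the answer is its 17 terminal taxa in alphabetical order.

Alnus, Camponotus, Danio, Hylobates, Kluyveromyces, Lycaon, Martes, Meles, Musca, Nomascus, Nyctereutes, Papio, Passer, Taxidea, Triturus, Turdus, Urocyon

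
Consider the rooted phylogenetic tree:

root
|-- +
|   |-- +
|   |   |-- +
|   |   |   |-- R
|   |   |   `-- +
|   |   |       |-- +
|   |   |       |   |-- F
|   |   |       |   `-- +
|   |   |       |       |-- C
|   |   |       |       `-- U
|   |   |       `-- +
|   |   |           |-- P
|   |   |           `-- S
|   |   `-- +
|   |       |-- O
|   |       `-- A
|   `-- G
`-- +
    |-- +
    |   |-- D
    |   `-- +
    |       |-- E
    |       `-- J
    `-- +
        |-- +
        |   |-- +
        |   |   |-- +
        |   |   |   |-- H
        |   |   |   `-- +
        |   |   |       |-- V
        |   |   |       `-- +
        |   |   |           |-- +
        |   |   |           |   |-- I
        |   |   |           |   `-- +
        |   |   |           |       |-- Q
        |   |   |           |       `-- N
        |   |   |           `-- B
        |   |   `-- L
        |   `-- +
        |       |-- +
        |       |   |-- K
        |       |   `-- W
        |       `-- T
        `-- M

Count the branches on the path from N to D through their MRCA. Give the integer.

The MRCA of N and D is the node subtending ((D,(E,J)),((((H,(V,((I,(Q,N)),B))),L),((K,W),T)),M)).
From N up to that node: 9 branches. From D up to the same node: 2 branches. Total: 9 + 2 = 11.

11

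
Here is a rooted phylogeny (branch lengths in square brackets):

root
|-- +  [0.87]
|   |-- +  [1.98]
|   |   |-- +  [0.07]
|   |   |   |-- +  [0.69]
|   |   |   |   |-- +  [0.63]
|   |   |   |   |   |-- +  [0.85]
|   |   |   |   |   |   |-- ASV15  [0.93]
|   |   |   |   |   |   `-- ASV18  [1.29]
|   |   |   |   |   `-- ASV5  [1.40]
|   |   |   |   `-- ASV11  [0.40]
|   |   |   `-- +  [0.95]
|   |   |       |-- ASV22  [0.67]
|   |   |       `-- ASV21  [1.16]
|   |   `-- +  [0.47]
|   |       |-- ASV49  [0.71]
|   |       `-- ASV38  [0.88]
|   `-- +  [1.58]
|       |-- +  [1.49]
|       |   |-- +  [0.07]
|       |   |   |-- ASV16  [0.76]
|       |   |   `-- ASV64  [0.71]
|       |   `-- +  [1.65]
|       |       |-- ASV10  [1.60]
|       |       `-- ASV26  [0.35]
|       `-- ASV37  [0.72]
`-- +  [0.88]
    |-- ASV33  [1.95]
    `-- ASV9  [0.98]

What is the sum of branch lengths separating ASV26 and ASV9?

7.80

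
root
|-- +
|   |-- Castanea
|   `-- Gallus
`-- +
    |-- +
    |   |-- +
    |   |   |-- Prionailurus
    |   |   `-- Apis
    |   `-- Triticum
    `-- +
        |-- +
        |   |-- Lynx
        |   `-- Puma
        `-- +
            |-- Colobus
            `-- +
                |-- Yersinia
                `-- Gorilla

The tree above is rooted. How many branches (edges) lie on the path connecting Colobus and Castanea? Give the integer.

The MRCA of Colobus and Castanea is the root of the tree.
From Colobus up to that node: 4 branches. From Castanea up to the same node: 2 branches. Total: 4 + 2 = 6.

6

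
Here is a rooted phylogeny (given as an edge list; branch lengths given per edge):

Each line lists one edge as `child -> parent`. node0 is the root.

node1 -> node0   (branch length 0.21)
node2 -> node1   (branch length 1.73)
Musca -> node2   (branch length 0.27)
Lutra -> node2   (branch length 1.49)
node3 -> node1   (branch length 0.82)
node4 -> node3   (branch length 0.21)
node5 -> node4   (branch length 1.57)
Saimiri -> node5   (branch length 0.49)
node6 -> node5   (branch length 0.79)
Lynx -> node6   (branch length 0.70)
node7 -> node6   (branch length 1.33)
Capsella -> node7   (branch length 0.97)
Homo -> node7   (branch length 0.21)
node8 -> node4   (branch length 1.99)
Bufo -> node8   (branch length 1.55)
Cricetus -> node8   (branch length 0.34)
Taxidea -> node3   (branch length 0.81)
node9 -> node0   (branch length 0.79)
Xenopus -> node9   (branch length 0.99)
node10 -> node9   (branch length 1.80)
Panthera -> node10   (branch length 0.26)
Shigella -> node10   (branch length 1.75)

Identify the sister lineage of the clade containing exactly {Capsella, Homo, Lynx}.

Saimiri

The clade containing exactly {Capsella, Homo, Lynx} attaches to the tree at the node subtending (Saimiri,(Lynx,(Capsella,Homo))).
The other lineage descending from that same node — the sister group — is the single tip Saimiri.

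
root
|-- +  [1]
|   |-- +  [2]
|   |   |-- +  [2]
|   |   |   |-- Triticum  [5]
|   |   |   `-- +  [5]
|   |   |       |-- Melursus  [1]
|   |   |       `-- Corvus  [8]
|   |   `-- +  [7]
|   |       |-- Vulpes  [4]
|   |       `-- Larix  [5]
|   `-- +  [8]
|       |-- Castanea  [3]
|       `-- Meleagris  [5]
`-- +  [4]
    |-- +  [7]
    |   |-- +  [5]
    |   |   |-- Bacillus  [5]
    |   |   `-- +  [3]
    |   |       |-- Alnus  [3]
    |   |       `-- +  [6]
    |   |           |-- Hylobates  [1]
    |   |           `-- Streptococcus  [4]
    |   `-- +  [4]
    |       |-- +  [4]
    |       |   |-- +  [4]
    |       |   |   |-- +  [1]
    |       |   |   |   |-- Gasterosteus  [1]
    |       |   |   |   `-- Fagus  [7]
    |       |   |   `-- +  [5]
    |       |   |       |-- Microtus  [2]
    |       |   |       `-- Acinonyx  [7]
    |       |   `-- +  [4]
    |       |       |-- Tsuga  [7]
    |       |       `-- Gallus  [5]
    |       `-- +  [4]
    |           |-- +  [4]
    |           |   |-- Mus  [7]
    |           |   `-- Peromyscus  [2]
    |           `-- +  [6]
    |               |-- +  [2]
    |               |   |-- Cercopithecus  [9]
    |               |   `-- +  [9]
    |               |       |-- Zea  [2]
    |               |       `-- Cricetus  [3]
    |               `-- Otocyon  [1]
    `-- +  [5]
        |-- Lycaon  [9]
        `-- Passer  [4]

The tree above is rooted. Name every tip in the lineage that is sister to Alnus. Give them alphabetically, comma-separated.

Alnus attaches to the tree at the node subtending (Alnus,(Hylobates,Streptococcus)).
The other lineage descending from that same node — the sister group — is (Hylobates,Streptococcus); its 2 tips in alphabetical order are the answer.

Hylobates, Streptococcus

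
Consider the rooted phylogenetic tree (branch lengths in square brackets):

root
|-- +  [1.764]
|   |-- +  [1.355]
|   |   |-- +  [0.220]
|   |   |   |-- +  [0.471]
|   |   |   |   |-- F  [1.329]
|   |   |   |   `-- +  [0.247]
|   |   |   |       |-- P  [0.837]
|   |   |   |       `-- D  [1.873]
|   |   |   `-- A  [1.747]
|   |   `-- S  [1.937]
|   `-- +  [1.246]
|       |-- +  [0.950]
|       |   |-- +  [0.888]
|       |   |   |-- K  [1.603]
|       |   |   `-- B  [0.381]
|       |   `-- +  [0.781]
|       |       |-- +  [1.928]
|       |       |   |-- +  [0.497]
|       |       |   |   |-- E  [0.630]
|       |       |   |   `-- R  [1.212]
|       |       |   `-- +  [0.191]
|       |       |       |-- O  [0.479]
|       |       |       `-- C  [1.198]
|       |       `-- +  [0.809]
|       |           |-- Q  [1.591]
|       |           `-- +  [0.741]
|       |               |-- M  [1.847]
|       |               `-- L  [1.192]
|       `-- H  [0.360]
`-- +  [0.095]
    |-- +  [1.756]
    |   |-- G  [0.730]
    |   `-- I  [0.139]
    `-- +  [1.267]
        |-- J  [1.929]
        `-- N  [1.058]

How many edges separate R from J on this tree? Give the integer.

10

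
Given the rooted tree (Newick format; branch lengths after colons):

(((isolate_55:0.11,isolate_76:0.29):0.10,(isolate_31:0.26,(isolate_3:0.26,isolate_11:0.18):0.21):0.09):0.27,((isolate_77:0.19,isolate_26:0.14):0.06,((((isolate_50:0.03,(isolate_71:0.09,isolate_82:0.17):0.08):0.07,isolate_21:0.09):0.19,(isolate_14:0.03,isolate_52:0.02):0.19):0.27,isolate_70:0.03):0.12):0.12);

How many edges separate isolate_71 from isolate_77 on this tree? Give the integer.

The MRCA of isolate_71 and isolate_77 is the node subtending ((isolate_77,isolate_26),((((isolate_50,(isolate_71,isolate_82)),isolate_21),(isolate_14,isolate_52)),isolate_70)).
From isolate_71 up to that node: 6 branches. From isolate_77 up to the same node: 2 branches. Total: 6 + 2 = 8.

8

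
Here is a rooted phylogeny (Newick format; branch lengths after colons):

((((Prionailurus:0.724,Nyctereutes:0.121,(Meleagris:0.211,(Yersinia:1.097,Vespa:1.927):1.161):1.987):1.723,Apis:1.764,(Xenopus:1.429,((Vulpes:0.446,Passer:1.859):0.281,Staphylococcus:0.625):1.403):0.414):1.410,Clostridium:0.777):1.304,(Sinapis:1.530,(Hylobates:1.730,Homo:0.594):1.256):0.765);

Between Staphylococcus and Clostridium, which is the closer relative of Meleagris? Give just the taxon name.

Staphylococcus

The MRCA of Meleagris and Staphylococcus subtends ((Prionailurus,Nyctereutes,(Meleagris,(Yersinia,Vespa))),Apis,(Xenopus,((Vulpes,Passer),Staphylococcus))) (10 taxa).
The MRCA of Meleagris and Clostridium subtends (((Prionailurus,Nyctereutes,(Meleagris,(Yersinia,Vespa))),Apis,(Xenopus,((Vulpes,Passer),Staphylococcus))),Clostridium) (11 taxa).
The first is nested inside the second, so Meleagris shares a more recent common ancestor with Staphylococcus.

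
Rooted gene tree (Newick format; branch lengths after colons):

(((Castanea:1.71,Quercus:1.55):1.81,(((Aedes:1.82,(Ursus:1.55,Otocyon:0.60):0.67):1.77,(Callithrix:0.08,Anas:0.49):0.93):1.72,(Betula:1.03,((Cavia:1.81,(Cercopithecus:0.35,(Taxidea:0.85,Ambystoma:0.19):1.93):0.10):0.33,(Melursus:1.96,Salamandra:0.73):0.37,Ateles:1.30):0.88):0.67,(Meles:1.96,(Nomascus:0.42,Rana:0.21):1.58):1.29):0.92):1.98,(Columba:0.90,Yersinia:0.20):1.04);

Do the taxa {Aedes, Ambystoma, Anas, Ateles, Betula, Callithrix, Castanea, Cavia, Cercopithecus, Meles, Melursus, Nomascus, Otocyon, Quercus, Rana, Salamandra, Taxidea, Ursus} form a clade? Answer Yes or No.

The most recent common ancestor of these taxa subtends ((Castanea,Quercus),(((Aedes,(Ursus,Otocyon)),(Callithrix,Anas)),(Betula,((Cavia,(Cercopithecus,(Taxidea,Ambystoma))),(Melursus,Salamandra),Ateles)),(Meles,(Nomascus,Rana)))).
That clade has exactly 18 tips — every listed taxon and nothing else — so the group is monophyletic.

Yes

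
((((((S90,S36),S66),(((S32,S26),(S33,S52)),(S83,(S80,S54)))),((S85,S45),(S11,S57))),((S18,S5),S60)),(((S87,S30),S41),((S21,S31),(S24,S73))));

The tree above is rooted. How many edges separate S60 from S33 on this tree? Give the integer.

8

The MRCA of S60 and S33 is the node subtending (((((S90,S36),S66),(((S32,S26),(S33,S52)),(S83,(S80,S54)))),((S85,S45),(S11,S57))),((S18,S5),S60)).
From S60 up to that node: 2 branches. From S33 up to the same node: 6 branches. Total: 2 + 6 = 8.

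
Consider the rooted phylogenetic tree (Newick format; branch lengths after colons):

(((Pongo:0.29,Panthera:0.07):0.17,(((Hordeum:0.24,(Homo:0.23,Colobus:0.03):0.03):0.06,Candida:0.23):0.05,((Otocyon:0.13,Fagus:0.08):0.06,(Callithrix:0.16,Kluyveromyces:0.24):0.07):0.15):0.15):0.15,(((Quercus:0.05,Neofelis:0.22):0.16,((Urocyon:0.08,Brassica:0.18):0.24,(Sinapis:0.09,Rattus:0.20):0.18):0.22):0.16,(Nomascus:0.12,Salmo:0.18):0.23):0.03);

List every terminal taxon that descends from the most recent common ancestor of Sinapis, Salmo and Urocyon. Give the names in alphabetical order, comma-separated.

Tracing Sinapis: it sits inside (Sinapis,Rattus).
Tracing Salmo: it sits inside (Nomascus,Salmo).
Tracing Urocyon: it sits inside (Urocyon,Brassica).
The smallest clade enclosing all 3 is (((Quercus,Neofelis),((Urocyon,Brassica),(Sinapis,Rattus))),(Nomascus,Salmo)); the answer is its 8 terminal taxa in alphabetical order.

Brassica, Neofelis, Nomascus, Quercus, Rattus, Salmo, Sinapis, Urocyon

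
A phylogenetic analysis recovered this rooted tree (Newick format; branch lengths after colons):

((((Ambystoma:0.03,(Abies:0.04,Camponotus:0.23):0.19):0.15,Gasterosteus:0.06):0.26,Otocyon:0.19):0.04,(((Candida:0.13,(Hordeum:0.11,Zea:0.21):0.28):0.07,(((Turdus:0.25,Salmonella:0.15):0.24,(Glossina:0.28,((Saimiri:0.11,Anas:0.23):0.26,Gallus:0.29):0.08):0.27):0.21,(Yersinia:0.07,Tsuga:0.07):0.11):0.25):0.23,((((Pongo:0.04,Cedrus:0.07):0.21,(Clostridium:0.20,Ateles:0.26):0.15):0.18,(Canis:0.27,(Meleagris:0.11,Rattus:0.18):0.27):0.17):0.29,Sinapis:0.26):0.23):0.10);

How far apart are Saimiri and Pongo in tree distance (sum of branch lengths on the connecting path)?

2.36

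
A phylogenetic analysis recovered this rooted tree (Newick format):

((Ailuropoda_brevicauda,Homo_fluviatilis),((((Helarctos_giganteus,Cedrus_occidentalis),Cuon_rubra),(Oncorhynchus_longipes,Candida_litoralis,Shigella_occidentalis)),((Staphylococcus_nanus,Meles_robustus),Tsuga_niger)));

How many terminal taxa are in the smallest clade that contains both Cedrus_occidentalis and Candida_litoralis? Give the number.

The MRCA of Cedrus_occidentalis and Candida_litoralis is the node subtending (((Helarctos_giganteus,Cedrus_occidentalis),Cuon_rubra),(Oncorhynchus_longipes,Candida_litoralis,Shigella_occidentalis)).
That clade contains 6 terminal taxa: Candida_litoralis, Cedrus_occidentalis, Cuon_rubra, Helarctos_giganteus, Oncorhynchus_longipes, Shigella_occidentalis.

6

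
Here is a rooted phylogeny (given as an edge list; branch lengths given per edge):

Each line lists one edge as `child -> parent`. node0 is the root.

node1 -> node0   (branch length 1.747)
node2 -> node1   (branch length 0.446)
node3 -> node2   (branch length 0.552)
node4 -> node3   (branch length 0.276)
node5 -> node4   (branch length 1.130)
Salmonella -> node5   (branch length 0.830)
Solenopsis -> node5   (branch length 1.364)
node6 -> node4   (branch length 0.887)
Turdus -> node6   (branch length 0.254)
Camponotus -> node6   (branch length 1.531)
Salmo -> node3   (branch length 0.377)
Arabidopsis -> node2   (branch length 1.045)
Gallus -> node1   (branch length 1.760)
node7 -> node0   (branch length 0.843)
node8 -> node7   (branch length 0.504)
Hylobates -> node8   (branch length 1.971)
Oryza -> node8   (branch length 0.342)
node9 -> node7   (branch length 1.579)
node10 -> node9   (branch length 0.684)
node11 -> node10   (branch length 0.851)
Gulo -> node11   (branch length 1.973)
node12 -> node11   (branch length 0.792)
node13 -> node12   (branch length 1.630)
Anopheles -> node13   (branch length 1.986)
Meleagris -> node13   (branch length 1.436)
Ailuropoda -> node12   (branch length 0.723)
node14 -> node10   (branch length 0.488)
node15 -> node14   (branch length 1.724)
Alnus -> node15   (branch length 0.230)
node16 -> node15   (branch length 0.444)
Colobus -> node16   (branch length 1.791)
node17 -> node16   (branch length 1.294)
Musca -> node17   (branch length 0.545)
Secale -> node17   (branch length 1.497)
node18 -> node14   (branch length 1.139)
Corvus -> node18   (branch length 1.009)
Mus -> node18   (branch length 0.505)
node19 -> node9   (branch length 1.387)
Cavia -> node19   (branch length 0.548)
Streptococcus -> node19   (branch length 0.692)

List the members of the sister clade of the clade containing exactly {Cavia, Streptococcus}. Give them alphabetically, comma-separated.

Ailuropoda, Alnus, Anopheles, Colobus, Corvus, Gulo, Meleagris, Mus, Musca, Secale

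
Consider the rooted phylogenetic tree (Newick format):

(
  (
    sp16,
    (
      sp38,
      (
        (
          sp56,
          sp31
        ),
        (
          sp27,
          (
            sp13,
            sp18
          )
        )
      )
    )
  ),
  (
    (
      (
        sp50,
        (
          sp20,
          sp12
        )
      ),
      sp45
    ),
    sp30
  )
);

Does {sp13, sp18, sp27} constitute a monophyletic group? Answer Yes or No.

The most recent common ancestor of these taxa subtends (sp27,(sp13,sp18)).
That clade has exactly 3 tips — every listed taxon and nothing else — so the group is monophyletic.

Yes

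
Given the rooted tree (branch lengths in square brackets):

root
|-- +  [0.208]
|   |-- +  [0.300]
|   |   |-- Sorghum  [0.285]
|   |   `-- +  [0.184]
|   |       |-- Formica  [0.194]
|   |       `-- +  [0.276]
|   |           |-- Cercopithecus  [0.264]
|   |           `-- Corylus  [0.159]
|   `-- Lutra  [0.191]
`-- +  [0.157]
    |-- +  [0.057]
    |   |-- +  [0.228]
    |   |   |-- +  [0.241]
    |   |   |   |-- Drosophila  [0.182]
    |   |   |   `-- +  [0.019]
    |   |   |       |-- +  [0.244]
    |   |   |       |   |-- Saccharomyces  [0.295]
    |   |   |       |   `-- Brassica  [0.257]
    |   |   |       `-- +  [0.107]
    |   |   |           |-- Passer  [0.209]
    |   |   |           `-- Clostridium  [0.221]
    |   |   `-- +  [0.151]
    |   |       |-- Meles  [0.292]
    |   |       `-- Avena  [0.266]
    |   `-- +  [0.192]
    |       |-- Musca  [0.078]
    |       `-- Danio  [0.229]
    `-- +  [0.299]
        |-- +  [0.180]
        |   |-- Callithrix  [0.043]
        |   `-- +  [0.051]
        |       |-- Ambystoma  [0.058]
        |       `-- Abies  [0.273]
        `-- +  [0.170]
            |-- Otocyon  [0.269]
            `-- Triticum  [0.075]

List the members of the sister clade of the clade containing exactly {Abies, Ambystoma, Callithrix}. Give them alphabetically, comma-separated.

Otocyon, Triticum

The clade containing exactly {Abies, Ambystoma, Callithrix} attaches to the tree at the node subtending ((Callithrix,(Ambystoma,Abies)),(Otocyon,Triticum)).
The other lineage descending from that same node — the sister group — is (Otocyon,Triticum); its 2 tips in alphabetical order are the answer.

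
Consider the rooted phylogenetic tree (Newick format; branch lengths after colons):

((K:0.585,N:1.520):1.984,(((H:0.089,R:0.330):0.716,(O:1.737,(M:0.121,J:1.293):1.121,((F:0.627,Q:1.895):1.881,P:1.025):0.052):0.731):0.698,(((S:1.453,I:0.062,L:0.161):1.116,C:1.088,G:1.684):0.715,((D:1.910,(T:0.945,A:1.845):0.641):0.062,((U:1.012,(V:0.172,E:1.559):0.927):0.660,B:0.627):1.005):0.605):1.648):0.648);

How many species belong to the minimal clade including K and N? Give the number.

2

The MRCA of K and N is the node subtending (K,N).
That clade contains 2 terminal taxa: K, N.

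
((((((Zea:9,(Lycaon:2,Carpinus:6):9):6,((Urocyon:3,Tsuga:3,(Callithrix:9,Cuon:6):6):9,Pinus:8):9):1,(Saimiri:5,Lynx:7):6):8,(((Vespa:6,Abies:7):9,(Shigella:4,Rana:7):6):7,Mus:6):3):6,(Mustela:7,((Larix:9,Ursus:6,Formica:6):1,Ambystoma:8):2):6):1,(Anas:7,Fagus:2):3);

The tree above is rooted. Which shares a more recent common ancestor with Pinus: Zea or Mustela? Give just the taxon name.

Zea

The MRCA of Pinus and Zea subtends ((Zea,(Lycaon,Carpinus)),((Urocyon,Tsuga,(Callithrix,Cuon)),Pinus)) (8 taxa).
The MRCA of Pinus and Mustela subtends (((((Zea,(Lycaon,Carpinus)),((Urocyon,Tsuga,(Callithrix,Cuon)),Pinus)),(Saimiri,Lynx)),(((Vespa,Abies),(Shigella,Rana)),Mus)),(Mustela,((Larix,Ursus,Formica),Ambystoma))) (20 taxa).
The first is nested inside the second, so Pinus shares a more recent common ancestor with Zea.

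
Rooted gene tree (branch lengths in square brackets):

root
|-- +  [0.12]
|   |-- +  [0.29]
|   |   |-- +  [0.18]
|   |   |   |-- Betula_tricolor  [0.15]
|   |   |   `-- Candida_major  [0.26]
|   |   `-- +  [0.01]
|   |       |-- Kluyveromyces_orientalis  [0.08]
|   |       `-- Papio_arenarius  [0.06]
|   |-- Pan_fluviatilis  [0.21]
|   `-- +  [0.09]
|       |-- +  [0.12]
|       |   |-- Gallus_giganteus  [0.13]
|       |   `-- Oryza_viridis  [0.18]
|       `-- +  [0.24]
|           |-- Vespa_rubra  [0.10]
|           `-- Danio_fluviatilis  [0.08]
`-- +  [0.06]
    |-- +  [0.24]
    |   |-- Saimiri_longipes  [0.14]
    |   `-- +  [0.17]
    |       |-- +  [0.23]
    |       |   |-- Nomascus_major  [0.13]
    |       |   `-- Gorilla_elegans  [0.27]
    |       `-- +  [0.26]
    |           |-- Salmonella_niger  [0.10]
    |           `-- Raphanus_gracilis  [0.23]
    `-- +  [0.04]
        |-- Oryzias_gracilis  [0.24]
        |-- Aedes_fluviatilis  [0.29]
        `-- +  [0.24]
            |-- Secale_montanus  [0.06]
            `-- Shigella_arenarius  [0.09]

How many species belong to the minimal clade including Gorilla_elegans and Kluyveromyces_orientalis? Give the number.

The MRCA of Gorilla_elegans and Kluyveromyces_orientalis is the root, so the clade is the entire tree.
That clade contains 18 terminal taxa: Aedes_fluviatilis, Betula_tricolor, Candida_major, Danio_fluviatilis, Gallus_giganteus, Gorilla_elegans, Kluyveromyces_orientalis, Nomascus_major, Oryza_viridis, Oryzias_gracilis, Pan_fluviatilis, Papio_arenarius, Raphanus_gracilis, Saimiri_longipes, Salmonella_niger, Secale_montanus, Shigella_arenarius, Vespa_rubra.

18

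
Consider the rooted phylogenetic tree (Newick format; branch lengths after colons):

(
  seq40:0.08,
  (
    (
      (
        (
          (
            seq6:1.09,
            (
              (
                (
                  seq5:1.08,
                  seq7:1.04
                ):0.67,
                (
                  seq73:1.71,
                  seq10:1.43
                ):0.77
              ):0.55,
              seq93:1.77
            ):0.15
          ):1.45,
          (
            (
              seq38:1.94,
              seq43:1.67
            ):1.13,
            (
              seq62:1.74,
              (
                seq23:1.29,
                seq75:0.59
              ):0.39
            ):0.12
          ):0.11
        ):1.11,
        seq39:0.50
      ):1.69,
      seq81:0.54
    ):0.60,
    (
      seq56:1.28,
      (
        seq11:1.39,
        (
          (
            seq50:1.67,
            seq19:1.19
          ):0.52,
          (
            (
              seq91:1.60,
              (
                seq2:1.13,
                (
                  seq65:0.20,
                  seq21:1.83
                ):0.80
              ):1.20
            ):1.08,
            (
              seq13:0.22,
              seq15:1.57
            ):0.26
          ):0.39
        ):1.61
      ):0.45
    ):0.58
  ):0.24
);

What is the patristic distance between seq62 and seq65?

The path runs seq62 → … → MRCA → … → seq65; the MRCA is the node subtending (((((seq6,(((seq5,seq7),(seq73,seq10)),seq93)),((seq38,seq43),(seq62,(seq23,seq75)))),seq39),seq81),(seq56,(seq11,((seq50,seq19),((seq91,(seq2,(seq65,seq21))),(seq13,seq15)))))).
Branch lengths along that path: 1.74 + 0.12 + 0.11 + 1.11 + 1.69 + 0.60 + 0.58 + 0.45 + 1.61 + 0.39 + 1.08 + 1.20 + 0.80 + 0.20 = 11.68.

11.68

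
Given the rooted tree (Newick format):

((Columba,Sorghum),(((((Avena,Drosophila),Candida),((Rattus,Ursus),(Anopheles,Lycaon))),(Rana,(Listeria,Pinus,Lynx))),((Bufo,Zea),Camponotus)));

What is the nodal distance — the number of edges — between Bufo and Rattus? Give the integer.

8

The MRCA of Bufo and Rattus is the node subtending (((((Avena,Drosophila),Candida),((Rattus,Ursus),(Anopheles,Lycaon))),(Rana,(Listeria,Pinus,Lynx))),((Bufo,Zea),Camponotus)).
From Bufo up to that node: 3 branches. From Rattus up to the same node: 5 branches. Total: 3 + 5 = 8.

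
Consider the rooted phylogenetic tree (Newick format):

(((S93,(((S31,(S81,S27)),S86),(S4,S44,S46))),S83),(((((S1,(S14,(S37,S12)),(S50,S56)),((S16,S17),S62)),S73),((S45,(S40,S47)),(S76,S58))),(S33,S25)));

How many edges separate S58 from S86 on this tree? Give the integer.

10

The MRCA of S58 and S86 is the root of the tree.
From S58 up to that node: 5 branches. From S86 up to the same node: 5 branches. Total: 5 + 5 = 10.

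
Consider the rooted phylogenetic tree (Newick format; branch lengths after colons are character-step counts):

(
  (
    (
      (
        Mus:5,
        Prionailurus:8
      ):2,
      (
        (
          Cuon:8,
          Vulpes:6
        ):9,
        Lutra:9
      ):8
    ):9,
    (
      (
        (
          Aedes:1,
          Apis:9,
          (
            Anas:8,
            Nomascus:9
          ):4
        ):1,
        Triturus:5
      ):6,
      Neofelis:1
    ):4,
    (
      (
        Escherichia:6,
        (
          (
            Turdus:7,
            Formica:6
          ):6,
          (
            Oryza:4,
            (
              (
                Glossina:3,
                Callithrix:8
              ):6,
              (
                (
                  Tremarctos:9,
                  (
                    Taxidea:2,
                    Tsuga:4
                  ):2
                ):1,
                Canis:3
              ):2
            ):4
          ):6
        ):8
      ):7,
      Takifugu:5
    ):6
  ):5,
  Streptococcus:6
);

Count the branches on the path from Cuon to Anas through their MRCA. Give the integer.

9

The MRCA of Cuon and Anas is the node subtending (((Mus,Prionailurus),((Cuon,Vulpes),Lutra)),(((Aedes,Apis,(Anas,Nomascus)),Triturus),Neofelis),((Escherichia,((Turdus,Formica),(Oryza,((Glossina,Callithrix),((Tremarctos,(Taxidea,Tsuga)),Canis))))),Takifugu)).
From Cuon up to that node: 4 branches. From Anas up to the same node: 5 branches. Total: 4 + 5 = 9.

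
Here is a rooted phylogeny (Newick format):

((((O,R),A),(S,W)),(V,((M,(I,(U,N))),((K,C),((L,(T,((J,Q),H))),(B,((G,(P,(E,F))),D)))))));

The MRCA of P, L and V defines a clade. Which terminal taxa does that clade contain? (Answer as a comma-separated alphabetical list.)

Tracing P: it sits inside (P,(E,F)).
Tracing L: it sits inside (L,(T,((J,Q),H))).
Tracing V: it sits inside (V,((M,(I,(U,N))),((K,C),((L,(T,((J,Q),H))),(B,((G,(P,(E,F))),D)))))).
The smallest clade enclosing all 3 is (V,((M,(I,(U,N))),((K,C),((L,(T,((J,Q),H))),(B,((G,(P,(E,F))),D)))))); the answer is its 18 terminal taxa in alphabetical order.

B, C, D, E, F, G, H, I, J, K, L, M, N, P, Q, T, U, V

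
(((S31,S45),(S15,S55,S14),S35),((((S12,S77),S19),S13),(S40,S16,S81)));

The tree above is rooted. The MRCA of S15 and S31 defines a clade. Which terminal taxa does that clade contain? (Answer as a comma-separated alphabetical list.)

Tracing S15: it sits inside (S15,S55,S14).
Tracing S31: it sits inside (S31,S45).
The smallest clade enclosing both is ((S31,S45),(S15,S55,S14),S35); the answer is its 6 terminal taxa in alphabetical order.

S14, S15, S31, S35, S45, S55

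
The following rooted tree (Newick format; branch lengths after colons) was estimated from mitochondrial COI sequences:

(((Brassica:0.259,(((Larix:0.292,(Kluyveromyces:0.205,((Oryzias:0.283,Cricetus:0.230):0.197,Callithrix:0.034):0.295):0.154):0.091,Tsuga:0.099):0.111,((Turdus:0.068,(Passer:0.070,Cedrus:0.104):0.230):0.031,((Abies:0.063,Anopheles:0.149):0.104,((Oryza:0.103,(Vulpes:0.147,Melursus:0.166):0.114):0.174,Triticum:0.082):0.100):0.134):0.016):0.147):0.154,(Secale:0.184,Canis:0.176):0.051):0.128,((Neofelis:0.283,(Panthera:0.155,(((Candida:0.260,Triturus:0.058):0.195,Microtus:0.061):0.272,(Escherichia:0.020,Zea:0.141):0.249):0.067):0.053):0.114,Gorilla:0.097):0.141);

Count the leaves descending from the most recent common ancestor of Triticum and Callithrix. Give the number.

The MRCA of Triticum and Callithrix is the node subtending (((Larix,(Kluyveromyces,((Oryzias,Cricetus),Callithrix))),Tsuga),((Turdus,(Passer,Cedrus)),((Abies,Anopheles),((Oryza,(Vulpes,Melursus)),Triticum)))).
That clade contains 15 terminal taxa: Abies, Anopheles, Callithrix, Cedrus, Cricetus, Kluyveromyces, Larix, Melursus, Oryza, Oryzias, Passer, Triticum, Tsuga, Turdus, Vulpes.

15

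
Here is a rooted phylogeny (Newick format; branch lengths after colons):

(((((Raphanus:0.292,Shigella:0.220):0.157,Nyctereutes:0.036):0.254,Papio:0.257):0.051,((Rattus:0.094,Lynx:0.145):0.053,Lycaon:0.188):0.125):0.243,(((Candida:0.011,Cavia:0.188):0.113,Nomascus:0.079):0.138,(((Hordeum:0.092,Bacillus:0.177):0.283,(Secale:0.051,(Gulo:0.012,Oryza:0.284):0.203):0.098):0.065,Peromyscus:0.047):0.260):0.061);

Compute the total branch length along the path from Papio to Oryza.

1.522

The path runs Papio → … → MRCA → … → Oryza; the MRCA is the root of the tree.
Branch lengths along that path: 0.257 + 0.051 + 0.243 + 0.061 + 0.260 + 0.065 + 0.098 + 0.203 + 0.284 = 1.522.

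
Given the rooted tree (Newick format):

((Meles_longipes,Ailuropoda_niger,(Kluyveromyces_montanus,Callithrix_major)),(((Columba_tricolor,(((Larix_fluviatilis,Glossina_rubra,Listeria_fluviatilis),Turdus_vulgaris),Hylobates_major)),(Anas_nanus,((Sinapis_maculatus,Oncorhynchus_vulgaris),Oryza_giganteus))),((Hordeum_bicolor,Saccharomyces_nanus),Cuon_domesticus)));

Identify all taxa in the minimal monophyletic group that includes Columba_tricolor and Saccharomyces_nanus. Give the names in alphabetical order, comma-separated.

Anas_nanus, Columba_tricolor, Cuon_domesticus, Glossina_rubra, Hordeum_bicolor, Hylobates_major, Larix_fluviatilis, Listeria_fluviatilis, Oncorhynchus_vulgaris, Oryza_giganteus, Saccharomyces_nanus, Sinapis_maculatus, Turdus_vulgaris

Tracing Columba_tricolor: it sits inside (Columba_tricolor,(((Larix_fluviatilis,Glossina_rubra,Listeria_fluviatilis),Turdus_vulgaris),Hylobates_major)).
Tracing Saccharomyces_nanus: it sits inside (Hordeum_bicolor,Saccharomyces_nanus).
The smallest clade enclosing both is (((Columba_tricolor,(((Larix_fluviatilis,Glossina_rubra,Listeria_fluviatilis),Turdus_vulgaris),Hylobates_major)),(Anas_nanus,((Sinapis_maculatus,Oncorhynchus_vulgaris),Oryza_giganteus))),((Hordeum_bicolor,Saccharomyces_nanus),Cuon_domesticus)); the answer is its 13 terminal taxa in alphabetical order.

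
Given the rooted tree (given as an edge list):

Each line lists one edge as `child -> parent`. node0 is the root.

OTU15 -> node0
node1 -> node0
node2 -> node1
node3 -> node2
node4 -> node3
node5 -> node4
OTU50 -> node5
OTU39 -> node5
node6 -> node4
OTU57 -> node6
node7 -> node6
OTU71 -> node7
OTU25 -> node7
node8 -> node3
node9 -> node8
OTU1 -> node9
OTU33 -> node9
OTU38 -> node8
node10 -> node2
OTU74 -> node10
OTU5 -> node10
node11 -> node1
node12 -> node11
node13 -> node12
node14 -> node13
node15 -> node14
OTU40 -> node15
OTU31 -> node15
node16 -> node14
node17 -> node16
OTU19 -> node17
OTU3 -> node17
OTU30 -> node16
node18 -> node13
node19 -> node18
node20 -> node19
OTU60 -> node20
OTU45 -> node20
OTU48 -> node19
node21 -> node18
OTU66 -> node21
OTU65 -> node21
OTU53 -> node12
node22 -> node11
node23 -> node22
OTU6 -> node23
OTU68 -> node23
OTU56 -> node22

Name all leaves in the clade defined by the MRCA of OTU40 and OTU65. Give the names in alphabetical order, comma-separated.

OTU19, OTU3, OTU30, OTU31, OTU40, OTU45, OTU48, OTU60, OTU65, OTU66

Tracing OTU40: it sits inside (OTU40,OTU31).
Tracing OTU65: it sits inside (OTU66,OTU65).
The smallest clade enclosing both is (((OTU40,OTU31),((OTU19,OTU3),OTU30)),(((OTU60,OTU45),OTU48),(OTU66,OTU65))); the answer is its 10 terminal taxa in alphabetical order.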